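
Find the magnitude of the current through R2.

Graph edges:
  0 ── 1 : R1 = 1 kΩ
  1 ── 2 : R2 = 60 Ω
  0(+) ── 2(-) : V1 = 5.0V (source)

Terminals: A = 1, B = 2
Nodal analysis, taking node 2 as the 0 V reference.
Source V1 fixes V_0 = 5 V.
KCL at each unknown node (sum of currents leaving = 0; resistances in Ω):
  Node 1: (V_1 - 5)/1000 + (V_1 - 0)/60 = 0
Collecting terms: 0.01767 × V_1 = 0.005  =>  V_1 = 0.283 V
I_R2 = (V_1 - V_2)/R2 = (0.283 - 0)/60 = 0.004717 A
|I_R2| = 0.004717 A

Final answer: |I_R2| = 0.004717 A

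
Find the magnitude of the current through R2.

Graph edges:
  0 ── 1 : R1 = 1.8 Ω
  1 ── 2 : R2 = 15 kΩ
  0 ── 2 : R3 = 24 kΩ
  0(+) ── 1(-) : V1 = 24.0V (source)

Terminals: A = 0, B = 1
Nodal analysis, taking node 1 as the 0 V reference.
Source V1 fixes V_0 = 24 V.
KCL at each unknown node (sum of currents leaving = 0; resistances in Ω):
  Node 2: (V_2 - 0)/15000 + (V_2 - 24)/24000 = 0
Collecting terms: 0.0001083 × V_2 = 0.001  =>  V_2 = 9.231 V
I_R2 = (V_1 - V_2)/R2 = (0 - 9.231)/15000 = -0.0006154 A
|I_R2| = 0.0006154 A

Final answer: |I_R2| = 0.0006154 A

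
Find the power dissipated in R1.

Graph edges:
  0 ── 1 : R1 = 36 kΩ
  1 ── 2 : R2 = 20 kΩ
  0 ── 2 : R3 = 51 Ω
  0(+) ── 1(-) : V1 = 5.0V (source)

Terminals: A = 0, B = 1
Nodal analysis, taking node 1 as the 0 V reference.
Source V1 fixes V_0 = 5 V.
KCL at each unknown node (sum of currents leaving = 0; resistances in Ω):
  Node 2: (V_2 - 0)/20000 + (V_2 - 5)/51 = 0
Collecting terms: 0.01966 × V_2 = 0.09804  =>  V_2 = 4.987 V
I_R1 = (V_0 - V_1)/R1 = (5 - 0)/36000 = 0.0001389 A
P_R1 = I_R1² × R1 = (0.0001389)² × 36000 = 0.0006944 W

Final answer: 0.0006944 W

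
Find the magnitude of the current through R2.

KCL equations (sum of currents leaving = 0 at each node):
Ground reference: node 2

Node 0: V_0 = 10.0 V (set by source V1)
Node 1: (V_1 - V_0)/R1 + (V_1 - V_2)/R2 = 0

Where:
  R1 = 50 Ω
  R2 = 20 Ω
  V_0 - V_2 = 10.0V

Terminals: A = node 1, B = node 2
Nodal analysis, taking node 2 as the 0 V reference.
Source V1 fixes V_0 = 10 V.
KCL at each unknown node (sum of currents leaving = 0; resistances in Ω):
  Node 1: (V_1 - 10)/50 + (V_1 - 0)/20 = 0
Collecting terms: 0.07 × V_1 = 0.2  =>  V_1 = 2.857 V
I_R2 = (V_1 - V_2)/R2 = (2.857 - 0)/20 = 0.1429 A
|I_R2| = 0.1429 A

Final answer: |I_R2| = 0.1429 A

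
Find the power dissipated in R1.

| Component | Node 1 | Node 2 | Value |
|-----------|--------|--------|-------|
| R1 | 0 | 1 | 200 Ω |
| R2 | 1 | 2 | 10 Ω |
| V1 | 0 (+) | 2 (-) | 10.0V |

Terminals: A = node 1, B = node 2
Nodal analysis, taking node 2 as the 0 V reference.
Source V1 fixes V_0 = 10 V.
KCL at each unknown node (sum of currents leaving = 0; resistances in Ω):
  Node 1: (V_1 - 10)/200 + (V_1 - 0)/10 = 0
Collecting terms: 0.105 × V_1 = 0.05  =>  V_1 = 0.4762 V
I_R1 = (V_0 - V_1)/R1 = (10 - 0.4762)/200 = 0.04762 A
P_R1 = I_R1² × R1 = (0.04762)² × 200 = 0.4535 W

Final answer: 0.4535 W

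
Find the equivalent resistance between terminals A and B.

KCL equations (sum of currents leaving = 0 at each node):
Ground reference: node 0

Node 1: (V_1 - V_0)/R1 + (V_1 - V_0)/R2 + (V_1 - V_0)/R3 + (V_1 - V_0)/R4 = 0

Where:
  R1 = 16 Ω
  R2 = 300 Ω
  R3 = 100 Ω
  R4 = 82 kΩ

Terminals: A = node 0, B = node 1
Reduce the network between node 0 (A) and node 1 (B) by series/parallel combination:
  Rp1 = R1 ‖ R2 ‖ R3 ‖ R4 (parallel, all between nodes 0 and 1) = 1/(1/16 + 1/300 + 1/100 + 1/82000) = 13.18 Ω
R_eq = 13.18 Ω

Final answer: 13.18 Ω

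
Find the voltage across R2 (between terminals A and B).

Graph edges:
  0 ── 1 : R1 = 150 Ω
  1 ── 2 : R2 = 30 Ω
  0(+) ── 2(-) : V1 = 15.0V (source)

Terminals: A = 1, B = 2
R1 and R2 are in series across V1 (node 0 → node 1 → node 2), and the output A–B is taken across R2, so this is a voltage divider.
Series current: I = V1/(R1 + R2) = 15/(150 + 30) = 15/180 = 0.08333 A
V_R2 = I × R2 = V1 × R2/(R1 + R2) = 15 × 30/180 = 2.5 V

Final answer: 2.5 V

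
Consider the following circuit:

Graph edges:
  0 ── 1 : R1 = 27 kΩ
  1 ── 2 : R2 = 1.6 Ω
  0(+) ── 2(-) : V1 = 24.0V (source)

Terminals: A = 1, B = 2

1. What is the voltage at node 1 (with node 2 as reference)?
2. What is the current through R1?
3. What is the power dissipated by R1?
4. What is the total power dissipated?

Nodal analysis, taking node 2 as the 0 V reference.
Source V1 fixes V_0 = 24 V.
KCL at each unknown node (sum of currents leaving = 0; resistances in Ω):
  Node 1: (V_1 - 24)/27000 + (V_1 - 0)/1.6 = 0
Collecting terms: 0.625 × V_1 = 0.0008889  =>  V_1 = 0.001422 V
Part 1:
  Read off the nodal solution: V_1 = 0.001422 V
Part 2:
  I_R1 = (V_0 - V_1)/R1 = (24 - 0.001422)/27000 = 0.0008888 A
  Magnitude: I_R1 = 0.0008888 A
Part 3:
  I_R1 = (V_0 - V_1)/R1 = (24 - 0.001422)/27000 = 0.0008888 A
  P_R1 = I_R1² × R1 = (0.0008888)² × 27000 = 0.02133 W
Part 4:
  Power in each resistor, P = (ΔV)²/R:
    P_R1 = (24 - 0.001422)²/27000 = 0.02133 W
    P_R2 = (0.001422 - 0)²/1.6 = 0.000001264 W
  P_total = P_R1 + P_R2 = 0.02133 W

Final answers:
1. V_1 = 0.001422 V
2. I_R1 = 0.0008888 A
3. P_R1 = 0.02133 W
4. P_total = 0.02133 W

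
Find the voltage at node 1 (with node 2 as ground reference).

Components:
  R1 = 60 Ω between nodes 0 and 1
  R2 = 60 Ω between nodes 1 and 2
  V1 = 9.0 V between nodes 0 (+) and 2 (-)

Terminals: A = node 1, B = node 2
Nodal analysis, taking node 2 as the 0 V reference.
Source V1 fixes V_0 = 9 V.
KCL at each unknown node (sum of currents leaving = 0; resistances in Ω):
  Node 1: (V_1 - 9)/60 + (V_1 - 0)/60 = 0
Collecting terms: 0.03333 × V_1 = 0.15  =>  V_1 = 4.5 V
The requested potential is V_1 = 4.5 V.

Final answer: V_1 = 4.5 V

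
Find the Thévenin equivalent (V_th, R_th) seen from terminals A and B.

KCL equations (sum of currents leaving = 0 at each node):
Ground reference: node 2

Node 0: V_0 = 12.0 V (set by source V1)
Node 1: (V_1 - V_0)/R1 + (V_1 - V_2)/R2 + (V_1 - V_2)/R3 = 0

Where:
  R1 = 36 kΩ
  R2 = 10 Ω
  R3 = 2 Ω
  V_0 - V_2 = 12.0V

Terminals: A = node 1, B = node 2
Step 1 — V_th is the open-circuit voltage V_A - V_B (nothing connected across the terminals).
Nodal analysis, taking node 2 as the 0 V reference.
Source V1 fixes V_0 = 12 V.
KCL at each unknown node (sum of currents leaving = 0; resistances in Ω):
  Node 1: (V_1 - 12)/36000 + (V_1 - 0)/10 + (V_1 - 0)/2 = 0
Collecting terms: 0.6 × V_1 = 0.0003333  =>  V_1 = 0.0005555 V
V_th = V_1 - V_2 = 0.0005555 - 0 = 0.0005555 V
Step 2 — R_th: zero the source — replace V1 by a short circuit (node 2 merges into node 0) — and find the resistance seen between A (node 1) and B (node 0).
Reduce the network between node 1 (A) and node 0 (B) by series/parallel combination:
  Rp1 = R1 ‖ R2 ‖ R3 (parallel, all between nodes 0 and 1) = 1/(1/36000 + 1/10 + 1/2) = 1.667 Ω
R_th = 1.667 Ω

Final answer: V_th = 0.0005555 V, R_th = 1.667 Ω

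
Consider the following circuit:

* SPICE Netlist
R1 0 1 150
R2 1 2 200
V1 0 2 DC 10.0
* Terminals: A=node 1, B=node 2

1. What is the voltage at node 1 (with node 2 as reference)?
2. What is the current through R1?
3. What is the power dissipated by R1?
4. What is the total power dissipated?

Nodal analysis, taking node 2 as the 0 V reference.
Source V1 fixes V_0 = 10 V.
KCL at each unknown node (sum of currents leaving = 0; resistances in Ω):
  Node 1: (V_1 - 10)/150 + (V_1 - 0)/200 = 0
Collecting terms: 0.01167 × V_1 = 0.06667  =>  V_1 = 5.714 V
Part 1:
  Read off the nodal solution: V_1 = 5.714 V
Part 2:
  I_R1 = (V_0 - V_1)/R1 = (10 - 5.714)/150 = 0.02857 A
  Magnitude: I_R1 = 0.02857 A
Part 3:
  I_R1 = (V_0 - V_1)/R1 = (10 - 5.714)/150 = 0.02857 A
  P_R1 = I_R1² × R1 = (0.02857)² × 150 = 0.1224 W
Part 4:
  Power in each resistor, P = (ΔV)²/R:
    P_R1 = (10 - 5.714)²/150 = 0.1224 W
    P_R2 = (5.714 - 0)²/200 = 0.1633 W
  P_total = P_R1 + P_R2 = 0.2857 W

Final answers:
1. V_1 = 5.714 V
2. I_R1 = 0.02857 A
3. P_R1 = 0.1224 W
4. P_total = 0.2857 W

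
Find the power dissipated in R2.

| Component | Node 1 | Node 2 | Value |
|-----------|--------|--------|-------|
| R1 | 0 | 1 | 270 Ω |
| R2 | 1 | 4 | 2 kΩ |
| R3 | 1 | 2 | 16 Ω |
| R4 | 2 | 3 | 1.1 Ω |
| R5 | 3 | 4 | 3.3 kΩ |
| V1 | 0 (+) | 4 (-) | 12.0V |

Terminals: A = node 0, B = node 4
Nodal analysis, taking node 4 as the 0 V reference.
Source V1 fixes V_0 = 12 V.
KCL at each unknown node (sum of currents leaving = 0; resistances in Ω):
  Node 1: (V_1 - 12)/270 + (V_1 - 0)/2000 + (V_1 - V_2)/16 = 0
  Node 2: (V_2 - V_1)/16 + (V_2 - V_3)/1.1 = 0
  Node 3: (V_3 - V_2)/1.1 + (V_3 - 0)/3300 = 0
Collecting terms (coefficients in siemens):
  0.0667·V_1 - 0.0625·V_2 = 0.04444
  0.9716·V_2 - 0.0625·V_1 - 0.9091·V_3 = 0
  0.9094·V_3 - 0.9091·V_2 = 0
Solving these 3 simultaneous equations (Gaussian elimination) gives:
  V_1 = 9.865 V, V_2 = 9.818 V, V_3 = 9.814 V
I_R2 = (V_1 - V_4)/R2 = (9.865 - 0)/2000 = 0.004933 A
P_R2 = I_R2² × R2 = (0.004933)² × 2000 = 0.04866 W

Final answer: 0.04866 W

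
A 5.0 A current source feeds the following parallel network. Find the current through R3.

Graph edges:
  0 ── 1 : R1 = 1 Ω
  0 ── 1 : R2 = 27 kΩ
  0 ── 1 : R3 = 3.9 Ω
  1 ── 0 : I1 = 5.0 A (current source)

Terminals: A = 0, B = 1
All resistors sit directly between nodes 0 and 1, so they are in parallel and share one voltage V; the full source current 5 A splits among them.
1/R_par = 1/1 + 1/27000 + 1/3.9 = 1.256 S  =>  R_par = 0.7959 Ω
V = I × R_par = 5 × 0.7959 = 3.979 V
I_R3 = V/R3 = 3.979/3.9 = 1.02 A

Final answer: 1.02 A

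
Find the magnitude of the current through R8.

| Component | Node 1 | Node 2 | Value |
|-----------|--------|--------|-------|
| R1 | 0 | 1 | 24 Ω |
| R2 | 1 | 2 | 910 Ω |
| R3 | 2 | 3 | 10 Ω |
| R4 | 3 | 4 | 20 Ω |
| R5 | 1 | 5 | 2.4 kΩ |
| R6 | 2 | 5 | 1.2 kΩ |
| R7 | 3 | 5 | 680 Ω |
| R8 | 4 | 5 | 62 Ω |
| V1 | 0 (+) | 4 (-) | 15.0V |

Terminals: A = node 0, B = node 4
Nodal analysis, taking node 4 as the 0 V reference.
Source V1 fixes V_0 = 15 V.
KCL at each unknown node (sum of currents leaving = 0; resistances in Ω):
  Node 1: (V_1 - 15)/24 + (V_1 - V_2)/910 + (V_1 - V_5)/2400 = 0
  Node 2: (V_2 - V_1)/910 + (V_2 - V_3)/10 + (V_2 - V_5)/1200 = 0
  Node 3: (V_3 - V_2)/10 + (V_3 - 0)/20 + (V_3 - V_5)/680 = 0
  Node 5: (V_5 - V_1)/2400 + (V_5 - V_2)/1200 + (V_5 - V_3)/680 + (V_5 - 0)/62 = 0
Collecting terms (coefficients in siemens):
  0.04318·V_1 - 0.001099·V_2 - 0.0004167·V_5 = 0.625
  0.1019·V_2 - 0.001099·V_1 - 0.1·V_3 - 0.0008333·V_5 = 0
  0.1515·V_3 - 0.1·V_2 - 0.001471·V_5 = 0
  0.01885·V_5 - 0.0004167·V_1 - 0.0008333·V_2 - 0.001471·V_3 = 0
Solving these 4 simultaneous equations (Gaussian elimination) gives:
  V_1 = 14.49 V, V_2 = 0.4617 V, V_3 = 0.3083 V, V_5 = 0.3647 V
I_R8 = (V_4 - V_5)/R8 = (0 - 0.3647)/62 = -0.005883 A
|I_R8| = 0.005883 A

Final answer: |I_R8| = 0.005883 A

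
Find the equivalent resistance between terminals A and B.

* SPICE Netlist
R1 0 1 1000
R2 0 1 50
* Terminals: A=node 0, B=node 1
Reduce the network between node 0 (A) and node 1 (B) by series/parallel combination:
  Rp1 = R1 ‖ R2 (parallel, both between nodes 0 and 1) = 1/(1/1000 + 1/50) = 47.62 Ω
R_eq = 47.62 Ω

Final answer: 47.62 Ω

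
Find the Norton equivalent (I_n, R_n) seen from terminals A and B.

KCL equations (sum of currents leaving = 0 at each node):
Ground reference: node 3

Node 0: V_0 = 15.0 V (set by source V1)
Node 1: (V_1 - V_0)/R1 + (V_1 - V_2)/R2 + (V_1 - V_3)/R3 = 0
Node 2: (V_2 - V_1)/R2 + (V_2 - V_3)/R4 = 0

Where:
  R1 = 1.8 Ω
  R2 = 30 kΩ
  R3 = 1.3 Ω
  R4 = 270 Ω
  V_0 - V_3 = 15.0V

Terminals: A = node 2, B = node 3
Find the Thévenin equivalent first; then I_n = V_th/R_th and R_n = R_th.
Step 1 — V_th is the open-circuit voltage V_A - V_B (nothing connected across the terminals).
Nodal analysis, taking node 3 as the 0 V reference.
Source V1 fixes V_0 = 15 V.
KCL at each unknown node (sum of currents leaving = 0; resistances in Ω):
  Node 1: (V_1 - 15)/1.8 + (V_1 - V_2)/30000 + (V_1 - 0)/1.3 = 0
  Node 2: (V_2 - V_1)/30000 + (V_2 - 0)/270 = 0
Collecting terms (coefficients in siemens):
  1.325·V_1 - 0.00003333·V_2 = 8.333
  0.003737·V_2 - 0.00003333·V_1 = 0
Determinant D = (1.325)(0.003737) - (-0.00003333)(-0.00003333) = 0.004951
V_1 = [(8.333)(0.003737) - (-0.00003333)(0)]/D = 6.29 V
V_2 = [(1.325)(0) - (8.333)(-0.00003333)]/D = 0.05611 V
V_th = V_2 - V_3 = 0.05611 - 0 = 0.05611 V
Step 2 — R_th: zero the source — replace V1 by a short circuit (node 3 merges into node 0) — and find the resistance seen between A (node 2) and B (node 0).
Reduce the network between node 2 (A) and node 0 (B) by series/parallel combination:
  Rp1 = R1 ‖ R3 (parallel, both between nodes 0 and 1) = 1/(1/1.8 + 1/1.3) = 0.7548 Ω
  Rs1 = R2 + Rp1 (series, joined only at node 1) = 30000 + 0.7548 = 30000 Ω
  Rp2 = R4 ‖ Rs1 (parallel, both between nodes 0 and 2) = 1/(1/270 + 1/30000) = 267.6 Ω
R_th = 267.6 Ω
I_n = V_th/R_th = 0.05611/267.6 = 0.0002097 A, and R_n = R_th = 267.6 Ω

Final answer: I_n = 0.0002097 A, R_n = 267.6 Ω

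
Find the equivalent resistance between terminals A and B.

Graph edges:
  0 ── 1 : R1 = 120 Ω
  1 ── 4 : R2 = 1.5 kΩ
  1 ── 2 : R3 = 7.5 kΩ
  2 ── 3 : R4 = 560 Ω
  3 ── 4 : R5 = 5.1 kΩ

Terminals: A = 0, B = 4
Reduce the network between node 0 (A) and node 4 (B) by series/parallel combination:
  Rs1 = R3 + R4 (series, joined only at node 2) = 7500 + 560 = 8060 Ω
  Rs2 = R5 + Rs1 (series, joined only at node 3) = 5100 + 8060 = 13160 Ω
  Rp1 = R2 ‖ Rs2 (parallel, both between nodes 1 and 4) = 1/(1/1500 + 1/13160) = 1347 Ω
  Rs3 = R1 + Rp1 (series, joined only at node 1) = 120 + 1347 = 1467 Ω
R_eq = 1.467 kΩ

Final answer: 1.467 kΩ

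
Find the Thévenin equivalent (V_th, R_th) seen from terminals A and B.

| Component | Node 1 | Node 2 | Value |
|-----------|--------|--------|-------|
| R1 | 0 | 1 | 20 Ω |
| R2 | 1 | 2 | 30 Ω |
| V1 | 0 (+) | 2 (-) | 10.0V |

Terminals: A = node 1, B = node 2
Step 1 — V_th is the open-circuit voltage V_A - V_B (nothing connected across the terminals).
Nodal analysis, taking node 2 as the 0 V reference.
Source V1 fixes V_0 = 10 V.
KCL at each unknown node (sum of currents leaving = 0; resistances in Ω):
  Node 1: (V_1 - 10)/20 + (V_1 - 0)/30 = 0
Collecting terms: 0.08333 × V_1 = 0.5  =>  V_1 = 6 V
V_th = V_1 - V_2 = 6 - 0 = 6 V
Step 2 — R_th: zero the source — replace V1 by a short circuit (node 2 merges into node 0) — and find the resistance seen between A (node 1) and B (node 0).
Reduce the network between node 1 (A) and node 0 (B) by series/parallel combination:
  Rp1 = R1 ‖ R2 (parallel, both between nodes 0 and 1) = 1/(1/20 + 1/30) = 12 Ω
R_th = 12 Ω

Final answer: V_th = 6 V, R_th = 12 Ω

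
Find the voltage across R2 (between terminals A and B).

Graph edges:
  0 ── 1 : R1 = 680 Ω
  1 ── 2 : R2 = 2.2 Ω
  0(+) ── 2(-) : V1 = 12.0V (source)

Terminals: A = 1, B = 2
R1 and R2 are in series across V1 (node 0 → node 1 → node 2), and the output A–B is taken across R2, so this is a voltage divider.
Series current: I = V1/(R1 + R2) = 12/(680 + 2.2) = 12/682.2 = 0.01759 A
V_R2 = I × R2 = V1 × R2/(R1 + R2) = 12 × 2.2/682.2 = 0.0387 V

Final answer: 0.0387 V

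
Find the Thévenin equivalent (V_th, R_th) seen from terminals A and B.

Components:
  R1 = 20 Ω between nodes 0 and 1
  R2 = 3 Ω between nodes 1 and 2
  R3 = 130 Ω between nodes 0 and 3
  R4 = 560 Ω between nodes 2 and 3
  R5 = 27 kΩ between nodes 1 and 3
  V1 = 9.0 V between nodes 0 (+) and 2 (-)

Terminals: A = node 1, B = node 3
Step 1 — V_th is the open-circuit voltage V_A - V_B (nothing connected across the terminals).
Nodal analysis, taking node 2 as the 0 V reference.
Source V1 fixes V_0 = 9 V.
KCL at each unknown node (sum of currents leaving = 0; resistances in Ω):
  Node 1: (V_1 - 9)/20 + (V_1 - 0)/3 + (V_1 - V_3)/27000 = 0
  Node 3: (V_3 - 9)/130 + (V_3 - 0)/560 + (V_3 - V_1)/27000 = 0
Collecting terms (coefficients in siemens):
  0.3834·V_1 - 0.00003704·V_3 = 0.45
  0.009515·V_3 - 0.00003704·V_1 = 0.06923
Determinant D = (0.3834)(0.009515) - (-0.00003704)(-0.00003704) = 0.003648
V_1 = [(0.45)(0.009515) - (-0.00003704)(0.06923)]/D = 1.175 V
V_3 = [(0.3834)(0.06923) - (0.45)(-0.00003704)]/D = 7.28 V
V_th = V_1 - V_3 = 1.175 - 7.28 = -6.106 V
Step 2 — R_th: zero the source — replace V1 by a short circuit (node 2 merges into node 0) — and find the resistance seen between A (node 1) and B (node 3).
Reduce the network between node 1 (A) and node 3 (B) by series/parallel combination:
  Rp1 = R1 ‖ R2 (parallel, both between nodes 0 and 1) = 1/(1/20 + 1/3) = 2.609 Ω
  Rp2 = R3 ‖ R4 (parallel, both between nodes 0 and 3) = 1/(1/130 + 1/560) = 105.5 Ω
  Rs1 = Rp1 + Rp2 (series, joined only at node 0) = 2.609 + 105.5 = 108.1 Ω
  Rp3 = R5 ‖ Rs1 (parallel, both between nodes 1 and 3) = 1/(1/27000 + 1/108.1) = 107.7 Ω
R_th = 107.7 Ω

Final answer: V_th = -6.106 V, R_th = 107.7 Ω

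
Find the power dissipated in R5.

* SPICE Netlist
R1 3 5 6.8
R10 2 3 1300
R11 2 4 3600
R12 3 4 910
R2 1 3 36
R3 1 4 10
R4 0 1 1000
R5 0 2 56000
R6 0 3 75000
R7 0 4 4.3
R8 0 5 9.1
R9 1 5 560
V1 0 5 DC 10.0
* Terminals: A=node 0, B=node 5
Nodal analysis, taking node 5 as the 0 V reference.
Source V1 fixes V_0 = 10 V.
KCL at each unknown node (sum of currents leaving = 0; resistances in Ω):
  Node 1: (V_1 - V_3)/36 + (V_1 - V_4)/10 + (V_1 - 10)/1000 + (V_1 - 0)/560 = 0
  Node 2: (V_2 - 10)/56000 + (V_2 - V_3)/1300 + (V_2 - V_4)/3600 = 0
  Node 3: (V_3 - 0)/6.8 + (V_3 - V_1)/36 + (V_3 - 10)/75000 + (V_3 - V_2)/1300 + (V_3 - V_4)/910 = 0
  Node 4: (V_4 - V_1)/10 + (V_4 - 10)/4.3 + (V_4 - V_2)/3600 + (V_4 - V_3)/910 = 0
Collecting terms (coefficients in siemens):
  0.1306·V_1 - 0.02778·V_3 - 0.1·V_4 = 0.01
  0.001065·V_2 - 0.0007692·V_3 - 0.0002778·V_4 = 0.0001786
  0.1767·V_3 - 0.02778·V_1 - 0.0007692·V_2 - 0.001099·V_4 = 0.0001333
  0.3339·V_4 - 0.1·V_1 - 0.0002778·V_2 - 0.001099·V_3 = 2.326
Solving these 4 simultaneous equations (Gaussian elimination) gives:
  V_1 = 7.368 V, V_2 = 3.451 V, V_3 = 1.231 V, V_4 = 9.177 V
I_R5 = (V_0 - V_2)/R5 = (10 - 3.451)/56000 = 0.0001169 A
P_R5 = I_R5² × R5 = (0.0001169)² × 56000 = 0.0007659 W

Final answer: 0.0007659 W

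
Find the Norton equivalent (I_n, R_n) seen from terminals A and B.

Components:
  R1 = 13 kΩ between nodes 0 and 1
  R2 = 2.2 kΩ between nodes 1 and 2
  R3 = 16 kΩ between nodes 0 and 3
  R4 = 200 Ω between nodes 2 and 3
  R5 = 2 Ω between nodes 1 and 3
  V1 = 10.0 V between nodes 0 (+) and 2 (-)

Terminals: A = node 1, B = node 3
Find the Thévenin equivalent first; then I_n = V_th/R_th and R_n = R_th.
Step 1 — V_th is the open-circuit voltage V_A - V_B (nothing connected across the terminals).
Nodal analysis, taking node 2 as the 0 V reference.
Source V1 fixes V_0 = 10 V.
KCL at each unknown node (sum of currents leaving = 0; resistances in Ω):
  Node 1: (V_1 - 10)/13000 + (V_1 - 0)/2200 + (V_1 - V_3)/2 = 0
  Node 3: (V_3 - 10)/16000 + (V_3 - 0)/200 + (V_3 - V_1)/2 = 0
Collecting terms (coefficients in siemens):
  0.5005·V_1 - 0.5·V_3 = 0.0007692
  0.5051·V_3 - 0.5·V_1 = 0.000625
Determinant D = (0.5005)(0.5051) - (-0.5)(-0.5) = 0.0028
V_1 = [(0.0007692)(0.5051) - (-0.5)(0.000625)]/D = 0.2504 V
V_3 = [(0.5005)(0.000625) - (0.0007692)(-0.5)]/D = 0.2491 V
V_th = V_1 - V_3 = 0.2504 - 0.2491 = 0.001272 V
Step 2 — R_th: zero the source — replace V1 by a short circuit (node 2 merges into node 0) — and find the resistance seen between A (node 1) and B (node 3).
Reduce the network between node 1 (A) and node 3 (B) by series/parallel combination:
  Rp1 = R1 ‖ R2 (parallel, both between nodes 0 and 1) = 1/(1/13000 + 1/2200) = 1882 Ω
  Rp2 = R3 ‖ R4 (parallel, both between nodes 0 and 3) = 1/(1/16000 + 1/200) = 197.5 Ω
  Rs1 = Rp1 + Rp2 (series, joined only at node 0) = 1882 + 197.5 = 2079 Ω
  Rp3 = R5 ‖ Rs1 (parallel, both between nodes 1 and 3) = 1/(1/2 + 1/2079) = 1.998 Ω
R_th = 1.998 Ω
I_n = V_th/R_th = 0.001272/1.998 = 0.0006368 A, and R_n = R_th = 1.998 Ω

Final answer: I_n = 0.0006368 A, R_n = 1.998 Ω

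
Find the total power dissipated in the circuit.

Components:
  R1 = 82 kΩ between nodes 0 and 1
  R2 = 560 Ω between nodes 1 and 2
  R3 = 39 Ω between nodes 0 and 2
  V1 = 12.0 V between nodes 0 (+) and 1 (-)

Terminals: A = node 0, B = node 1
Nodal analysis, taking node 1 as the 0 V reference.
Source V1 fixes V_0 = 12 V.
KCL at each unknown node (sum of currents leaving = 0; resistances in Ω):
  Node 2: (V_2 - 0)/560 + (V_2 - 12)/39 = 0
Collecting terms: 0.02743 × V_2 = 0.3077  =>  V_2 = 11.22 V
Power in each resistor, P = (ΔV)²/R:
  P_R1 = (12 - 0)²/82000 = 0.001756 W
  P_R2 = (0 - 11.22)²/560 = 0.2247 W
  P_R3 = (12 - 11.22)²/39 = 0.01565 W
P_total = P_R1 + P_R2 + P_R3 = 0.2422 W

Final answer: 0.2422 W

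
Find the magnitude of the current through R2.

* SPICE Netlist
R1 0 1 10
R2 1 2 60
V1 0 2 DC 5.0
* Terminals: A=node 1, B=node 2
Nodal analysis, taking node 2 as the 0 V reference.
Source V1 fixes V_0 = 5 V.
KCL at each unknown node (sum of currents leaving = 0; resistances in Ω):
  Node 1: (V_1 - 5)/10 + (V_1 - 0)/60 = 0
Collecting terms: 0.1167 × V_1 = 0.5  =>  V_1 = 4.286 V
I_R2 = (V_1 - V_2)/R2 = (4.286 - 0)/60 = 0.07143 A
|I_R2| = 0.07143 A

Final answer: |I_R2| = 0.07143 A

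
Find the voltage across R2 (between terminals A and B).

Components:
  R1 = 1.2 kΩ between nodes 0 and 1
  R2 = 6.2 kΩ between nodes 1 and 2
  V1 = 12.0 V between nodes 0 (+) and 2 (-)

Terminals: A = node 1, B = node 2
R1 and R2 are in series across V1 (node 0 → node 1 → node 2), and the output A–B is taken across R2, so this is a voltage divider.
Series current: I = V1/(R1 + R2) = 12/(1200 + 6200) = 12/7400 = 0.001622 A
V_R2 = I × R2 = V1 × R2/(R1 + R2) = 12 × 6200/7400 = 10.05 V

Final answer: 10.05 V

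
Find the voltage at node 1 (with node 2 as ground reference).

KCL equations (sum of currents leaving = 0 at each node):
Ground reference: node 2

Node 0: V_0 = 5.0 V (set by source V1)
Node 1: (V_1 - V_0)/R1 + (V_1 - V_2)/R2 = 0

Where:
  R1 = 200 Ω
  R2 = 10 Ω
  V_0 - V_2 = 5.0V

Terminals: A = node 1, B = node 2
Nodal analysis, taking node 2 as the 0 V reference.
Source V1 fixes V_0 = 5 V.
KCL at each unknown node (sum of currents leaving = 0; resistances in Ω):
  Node 1: (V_1 - 5)/200 + (V_1 - 0)/10 = 0
Collecting terms: 0.105 × V_1 = 0.025  =>  V_1 = 0.2381 V
The requested potential is V_1 = 0.2381 V.

Final answer: V_1 = 0.2381 V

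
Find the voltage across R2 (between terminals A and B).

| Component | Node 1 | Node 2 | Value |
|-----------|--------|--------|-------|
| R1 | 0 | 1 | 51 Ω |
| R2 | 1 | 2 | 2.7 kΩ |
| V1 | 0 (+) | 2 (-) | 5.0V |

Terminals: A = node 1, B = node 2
R1 and R2 are in series across V1 (node 0 → node 1 → node 2), and the output A–B is taken across R2, so this is a voltage divider.
Series current: I = V1/(R1 + R2) = 5/(51 + 2700) = 5/2751 = 0.001818 A
V_R2 = I × R2 = V1 × R2/(R1 + R2) = 5 × 2700/2751 = 4.907 V

Final answer: 4.907 V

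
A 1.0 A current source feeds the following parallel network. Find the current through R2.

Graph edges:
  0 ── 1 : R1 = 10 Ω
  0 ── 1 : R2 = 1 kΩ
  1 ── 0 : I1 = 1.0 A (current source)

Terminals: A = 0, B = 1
All resistors sit directly between nodes 0 and 1, so they are in parallel and share one voltage V; the full source current 1 A splits among them.
1/R_par = 1/10 + 1/1000 = 0.101 S  =>  R_par = 9.901 Ω
V = I × R_par = 1 × 9.901 = 9.901 V
I_R2 = V/R2 = 9.901/1000 = 0.009901 A

Final answer: 0.009901 A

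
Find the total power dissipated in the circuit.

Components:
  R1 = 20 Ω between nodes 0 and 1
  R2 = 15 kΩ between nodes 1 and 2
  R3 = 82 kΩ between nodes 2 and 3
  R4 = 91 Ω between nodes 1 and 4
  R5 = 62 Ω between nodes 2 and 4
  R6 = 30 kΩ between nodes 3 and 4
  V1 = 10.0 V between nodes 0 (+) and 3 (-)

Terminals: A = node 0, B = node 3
Nodal analysis, taking node 3 as the 0 V reference.
Source V1 fixes V_0 = 10 V.
KCL at each unknown node (sum of currents leaving = 0; resistances in Ω):
  Node 1: (V_1 - 10)/20 + (V_1 - V_2)/15000 + (V_1 - V_4)/91 = 0
  Node 2: (V_2 - V_1)/15000 + (V_2 - 0)/82000 + (V_2 - V_4)/62 = 0
  Node 4: (V_4 - V_1)/91 + (V_4 - V_2)/62 + (V_4 - 0)/30000 = 0
Collecting terms (coefficients in siemens):
  0.06106·V_1 - 0.00006667·V_2 - 0.01099·V_4 = 0.5
  0.01621·V_2 - 0.00006667·V_1 - 0.01613·V_4 = 0
  0.02715·V_4 - 0.01099·V_1 - 0.01613·V_2 = 0
Solving these 3 simultaneous equations (Gaussian elimination) gives:
  V_1 = 9.991 V, V_2 = 9.943 V, V_4 = 9.95 V
Power in each resistor, P = (ΔV)²/R:
  P_R1 = (10 - 9.991)²/20 = 0.000004103 W
  P_R2 = (9.991 - 9.943)²/15000 = 0.0000001551 W
  P_R3 = (9.943 - 0)²/82000 = 0.001206 W
  P_R4 = (9.991 - 9.95)²/91 = 0.0000184 W
  P_R5 = (9.943 - 9.95)²/62 = 0.0000008638 W
  P_R6 = (0 - 9.95)²/30000 = 0.0033 W
P_total = P_R1 + P_R2 + P_R3 + P_R4 + P_R5 + P_R6 = 0.004529 W

Final answer: 0.004529 W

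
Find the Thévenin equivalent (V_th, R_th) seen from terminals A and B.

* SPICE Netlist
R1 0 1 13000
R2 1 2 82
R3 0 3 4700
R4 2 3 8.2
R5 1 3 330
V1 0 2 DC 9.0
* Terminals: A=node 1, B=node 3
Step 1 — V_th is the open-circuit voltage V_A - V_B (nothing connected across the terminals).
Nodal analysis, taking node 2 as the 0 V reference.
Source V1 fixes V_0 = 9 V.
KCL at each unknown node (sum of currents leaving = 0; resistances in Ω):
  Node 1: (V_1 - 9)/13000 + (V_1 - 0)/82 + (V_1 - V_3)/330 = 0
  Node 3: (V_3 - 9)/4700 + (V_3 - 0)/8.2 + (V_3 - V_1)/330 = 0
Collecting terms (coefficients in siemens):
  0.0153·V_1 - 0.00303·V_3 = 0.0006923
  0.1252·V_3 - 0.00303·V_1 = 0.001915
Determinant D = (0.0153)(0.1252) - (-0.00303)(-0.00303) = 0.001907
V_1 = [(0.0006923)(0.1252) - (-0.00303)(0.001915)]/D = 0.0485 V
V_3 = [(0.0153)(0.001915) - (0.0006923)(-0.00303)]/D = 0.01647 V
V_th = V_1 - V_3 = 0.0485 - 0.01647 = 0.03203 V
Step 2 — R_th: zero the source — replace V1 by a short circuit (node 2 merges into node 0) — and find the resistance seen between A (node 1) and B (node 3).
Reduce the network between node 1 (A) and node 3 (B) by series/parallel combination:
  Rp1 = R1 ‖ R2 (parallel, both between nodes 0 and 1) = 1/(1/13000 + 1/82) = 81.49 Ω
  Rp2 = R3 ‖ R4 (parallel, both between nodes 0 and 3) = 1/(1/4700 + 1/8.2) = 8.186 Ω
  Rs1 = Rp1 + Rp2 (series, joined only at node 0) = 81.49 + 8.186 = 89.67 Ω
  Rp3 = R5 ‖ Rs1 (parallel, both between nodes 1 and 3) = 1/(1/330 + 1/89.67) = 70.51 Ω
R_th = 70.51 Ω

Final answer: V_th = 0.03203 V, R_th = 70.51 Ω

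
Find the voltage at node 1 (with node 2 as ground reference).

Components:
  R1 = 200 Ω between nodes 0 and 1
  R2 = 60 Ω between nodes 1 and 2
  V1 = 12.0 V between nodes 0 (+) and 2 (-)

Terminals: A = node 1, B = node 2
Nodal analysis, taking node 2 as the 0 V reference.
Source V1 fixes V_0 = 12 V.
KCL at each unknown node (sum of currents leaving = 0; resistances in Ω):
  Node 1: (V_1 - 12)/200 + (V_1 - 0)/60 = 0
Collecting terms: 0.02167 × V_1 = 0.06  =>  V_1 = 2.769 V
The requested potential is V_1 = 2.769 V.

Final answer: V_1 = 2.769 V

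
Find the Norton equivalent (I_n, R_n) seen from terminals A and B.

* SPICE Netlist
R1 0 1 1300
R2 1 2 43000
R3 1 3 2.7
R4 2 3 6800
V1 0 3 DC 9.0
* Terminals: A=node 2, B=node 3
Find the Thévenin equivalent first; then I_n = V_th/R_th and R_n = R_th.
Step 1 — V_th is the open-circuit voltage V_A - V_B (nothing connected across the terminals).
Nodal analysis, taking node 3 as the 0 V reference.
Source V1 fixes V_0 = 9 V.
KCL at each unknown node (sum of currents leaving = 0; resistances in Ω):
  Node 1: (V_1 - 9)/1300 + (V_1 - V_2)/43000 + (V_1 - 0)/2.7 = 0
  Node 2: (V_2 - V_1)/43000 + (V_2 - 0)/6800 = 0
Collecting terms (coefficients in siemens):
  0.3712·V_1 - 0.00002326·V_2 = 0.006923
  0.0001703·V_2 - 0.00002326·V_1 = 0
Determinant D = (0.3712)(0.0001703) - (-0.00002326)(-0.00002326) = 0.00006321
V_1 = [(0.006923)(0.0001703) - (-0.00002326)(0)]/D = 0.01865 V
V_2 = [(0.3712)(0) - (0.006923)(-0.00002326)]/D = 0.002547 V
V_th = V_2 - V_3 = 0.002547 - 0 = 0.002547 V
Step 2 — R_th: zero the source — replace V1 by a short circuit (node 3 merges into node 0) — and find the resistance seen between A (node 2) and B (node 0).
Reduce the network between node 2 (A) and node 0 (B) by series/parallel combination:
  Rp1 = R1 ‖ R3 (parallel, both between nodes 0 and 1) = 1/(1/1300 + 1/2.7) = 2.694 Ω
  Rs1 = R2 + Rp1 (series, joined only at node 1) = 43000 + 2.694 = 43000 Ω
  Rp2 = R4 ‖ Rs1 (parallel, both between nodes 0 and 2) = 1/(1/6800 + 1/43000) = 5872 Ω
R_th = 5.872 kΩ
I_n = V_th/R_th = 0.002547/5872 = 0.0000004338 A, and R_n = R_th = 5.872 kΩ

Final answer: I_n = 4.338e-07 A, R_n = 5.872 kΩ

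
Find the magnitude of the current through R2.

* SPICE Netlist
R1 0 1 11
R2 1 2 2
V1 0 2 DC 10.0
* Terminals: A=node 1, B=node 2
Nodal analysis, taking node 2 as the 0 V reference.
Source V1 fixes V_0 = 10 V.
KCL at each unknown node (sum of currents leaving = 0; resistances in Ω):
  Node 1: (V_1 - 10)/11 + (V_1 - 0)/2 = 0
Collecting terms: 0.5909 × V_1 = 0.9091  =>  V_1 = 1.538 V
I_R2 = (V_1 - V_2)/R2 = (1.538 - 0)/2 = 0.7692 A
|I_R2| = 0.7692 A

Final answer: |I_R2| = 0.7692 A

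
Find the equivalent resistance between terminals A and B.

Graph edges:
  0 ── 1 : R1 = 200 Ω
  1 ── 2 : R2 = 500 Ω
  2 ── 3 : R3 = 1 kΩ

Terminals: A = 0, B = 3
Reduce the network between node 0 (A) and node 3 (B) by series/parallel combination:
  Rs1 = R1 + R2 (series, joined only at node 1) = 200 + 500 = 700 Ω
  Rs2 = R3 + Rs1 (series, joined only at node 2) = 1000 + 700 = 1700 Ω
R_eq = 1.7 kΩ

Final answer: 1.7 kΩ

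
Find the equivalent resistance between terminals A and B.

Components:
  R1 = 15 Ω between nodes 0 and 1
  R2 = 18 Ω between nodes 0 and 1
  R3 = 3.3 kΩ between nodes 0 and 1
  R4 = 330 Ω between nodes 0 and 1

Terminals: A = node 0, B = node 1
Reduce the network between node 0 (A) and node 1 (B) by series/parallel combination:
  Rp1 = R1 ‖ R2 ‖ R3 ‖ R4 (parallel, all between nodes 0 and 1) = 1/(1/15 + 1/18 + 1/3300 + 1/330) = 7.965 Ω
R_eq = 7.965 Ω

Final answer: 7.965 Ω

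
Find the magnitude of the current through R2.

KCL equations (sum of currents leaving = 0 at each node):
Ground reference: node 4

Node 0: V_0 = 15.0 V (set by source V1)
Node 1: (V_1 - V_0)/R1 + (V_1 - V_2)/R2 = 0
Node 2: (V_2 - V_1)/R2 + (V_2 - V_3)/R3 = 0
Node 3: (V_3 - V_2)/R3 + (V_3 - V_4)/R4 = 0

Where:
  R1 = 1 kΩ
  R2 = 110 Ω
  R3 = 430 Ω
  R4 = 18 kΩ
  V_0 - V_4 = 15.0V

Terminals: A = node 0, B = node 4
Nodal analysis, taking node 4 as the 0 V reference.
Source V1 fixes V_0 = 15 V.
KCL at each unknown node (sum of currents leaving = 0; resistances in Ω):
  Node 1: (V_1 - 15)/1000 + (V_1 - V_2)/110 = 0
  Node 2: (V_2 - V_1)/110 + (V_2 - V_3)/430 = 0
  Node 3: (V_3 - V_2)/430 + (V_3 - 0)/18000 = 0
Collecting terms (coefficients in siemens):
  0.01009·V_1 - 0.009091·V_2 = 0.015
  0.01142·V_2 - 0.009091·V_1 - 0.002326·V_3 = 0
  0.002381·V_3 - 0.002326·V_2 = 0
Solving these 3 simultaneous equations (Gaussian elimination) gives:
  V_1 = 14.23 V, V_2 = 14.15 V, V_3 = 13.82 V
I_R2 = (V_1 - V_2)/R2 = (14.23 - 14.15)/110 = 0.0007677 A
|I_R2| = 0.0007677 A

Final answer: |I_R2| = 0.0007677 A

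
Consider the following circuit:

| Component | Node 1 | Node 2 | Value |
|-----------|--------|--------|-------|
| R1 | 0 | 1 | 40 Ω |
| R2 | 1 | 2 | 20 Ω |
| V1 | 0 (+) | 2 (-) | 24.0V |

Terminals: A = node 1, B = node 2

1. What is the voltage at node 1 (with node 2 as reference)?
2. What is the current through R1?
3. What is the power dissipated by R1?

Nodal analysis, taking node 2 as the 0 V reference.
Source V1 fixes V_0 = 24 V.
KCL at each unknown node (sum of currents leaving = 0; resistances in Ω):
  Node 1: (V_1 - 24)/40 + (V_1 - 0)/20 = 0
Collecting terms: 0.075 × V_1 = 0.6  =>  V_1 = 8 V
Part 1:
  Read off the nodal solution: V_1 = 8 V
Part 2:
  I_R1 = (V_0 - V_1)/R1 = (24 - 8)/40 = 0.4 A
  Magnitude: I_R1 = 0.4 A
Part 3:
  I_R1 = (V_0 - V_1)/R1 = (24 - 8)/40 = 0.4 A
  P_R1 = I_R1² × R1 = (0.4)² × 40 = 6.4 W

Final answers:
1. V_1 = 8 V
2. I_R1 = 0.4 A
3. P_R1 = 6.4 W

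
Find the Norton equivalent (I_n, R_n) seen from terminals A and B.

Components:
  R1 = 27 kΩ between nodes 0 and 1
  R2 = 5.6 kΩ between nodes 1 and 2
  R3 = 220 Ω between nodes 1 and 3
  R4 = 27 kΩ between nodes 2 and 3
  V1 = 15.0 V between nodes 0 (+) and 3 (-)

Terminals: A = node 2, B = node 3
Find the Thévenin equivalent first; then I_n = V_th/R_th and R_n = R_th.
Step 1 — V_th is the open-circuit voltage V_A - V_B (nothing connected across the terminals).
Nodal analysis, taking node 3 as the 0 V reference.
Source V1 fixes V_0 = 15 V.
KCL at each unknown node (sum of currents leaving = 0; resistances in Ω):
  Node 1: (V_1 - 15)/27000 + (V_1 - V_2)/5600 + (V_1 - 0)/220 = 0
  Node 2: (V_2 - V_1)/5600 + (V_2 - 0)/27000 = 0
Collecting terms (coefficients in siemens):
  0.004761·V_1 - 0.0001786·V_2 = 0.0005556
  0.0002156·V_2 - 0.0001786·V_1 = 0
Determinant D = (0.004761)(0.0002156) - (-0.0001786)(-0.0001786) = 0.0000009946
V_1 = [(0.0005556)(0.0002156) - (-0.0001786)(0)]/D = 0.1204 V
V_2 = [(0.004761)(0) - (0.0005556)(-0.0001786)]/D = 0.09974 V
V_th = V_2 - V_3 = 0.09974 - 0 = 0.09974 V
Step 2 — R_th: zero the source — replace V1 by a short circuit (node 3 merges into node 0) — and find the resistance seen between A (node 2) and B (node 0).
Reduce the network between node 2 (A) and node 0 (B) by series/parallel combination:
  Rp1 = R1 ‖ R3 (parallel, both between nodes 0 and 1) = 1/(1/27000 + 1/220) = 218.2 Ω
  Rs1 = R2 + Rp1 (series, joined only at node 1) = 5600 + 218.2 = 5818 Ω
  Rp2 = R4 ‖ Rs1 (parallel, both between nodes 0 and 2) = 1/(1/27000 + 1/5818) = 4787 Ω
R_th = 4.787 kΩ
I_n = V_th/R_th = 0.09974/4787 = 0.00002084 A, and R_n = R_th = 4.787 kΩ

Final answer: I_n = 2.084e-05 A, R_n = 4.787 kΩ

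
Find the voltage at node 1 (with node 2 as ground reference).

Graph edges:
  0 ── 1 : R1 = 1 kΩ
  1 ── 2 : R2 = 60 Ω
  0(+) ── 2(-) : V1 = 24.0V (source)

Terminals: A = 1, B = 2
Nodal analysis, taking node 2 as the 0 V reference.
Source V1 fixes V_0 = 24 V.
KCL at each unknown node (sum of currents leaving = 0; resistances in Ω):
  Node 1: (V_1 - 24)/1000 + (V_1 - 0)/60 = 0
Collecting terms: 0.01767 × V_1 = 0.024  =>  V_1 = 1.358 V
The requested potential is V_1 = 1.358 V.

Final answer: V_1 = 1.358 V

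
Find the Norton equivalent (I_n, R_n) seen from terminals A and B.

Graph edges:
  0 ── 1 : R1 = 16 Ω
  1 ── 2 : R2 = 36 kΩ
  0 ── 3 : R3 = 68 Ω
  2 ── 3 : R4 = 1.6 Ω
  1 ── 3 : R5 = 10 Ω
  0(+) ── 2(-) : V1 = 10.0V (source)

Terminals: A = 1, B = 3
Find the Thévenin equivalent first; then I_n = V_th/R_th and R_n = R_th.
Step 1 — V_th is the open-circuit voltage V_A - V_B (nothing connected across the terminals).
Nodal analysis, taking node 2 as the 0 V reference.
Source V1 fixes V_0 = 10 V.
KCL at each unknown node (sum of currents leaving = 0; resistances in Ω):
  Node 1: (V_1 - 10)/16 + (V_1 - 0)/36000 + (V_1 - V_3)/10 = 0
  Node 3: (V_3 - 10)/68 + (V_3 - 0)/1.6 + (V_3 - V_1)/10 = 0
Collecting terms (coefficients in siemens):
  0.1625·V_1 - 0.1·V_3 = 0.625
  0.7397·V_3 - 0.1·V_1 = 0.1471
Determinant D = (0.1625)(0.7397) - (-0.1)(-0.1) = 0.1102
V_1 = [(0.625)(0.7397) - (-0.1)(0.1471)]/D = 4.328 V
V_3 = [(0.1625)(0.1471) - (0.625)(-0.1)]/D = 0.7839 V
V_th = V_1 - V_3 = 4.328 - 0.7839 = 3.544 V
Step 2 — R_th: zero the source — replace V1 by a short circuit (node 2 merges into node 0) — and find the resistance seen between A (node 1) and B (node 3).
Reduce the network between node 1 (A) and node 3 (B) by series/parallel combination:
  Rp1 = R1 ‖ R2 (parallel, both between nodes 0 and 1) = 1/(1/16 + 1/36000) = 15.99 Ω
  Rp2 = R3 ‖ R4 (parallel, both between nodes 0 and 3) = 1/(1/68 + 1/1.6) = 1.563 Ω
  Rs1 = Rp1 + Rp2 (series, joined only at node 0) = 15.99 + 1.563 = 17.56 Ω
  Rp3 = R5 ‖ Rs1 (parallel, both between nodes 1 and 3) = 1/(1/10 + 1/17.56) = 6.371 Ω
R_th = 6.371 Ω
I_n = V_th/R_th = 3.544/6.371 = 0.5563 A, and R_n = R_th = 6.371 Ω

Final answer: I_n = 0.5563 A, R_n = 6.371 Ω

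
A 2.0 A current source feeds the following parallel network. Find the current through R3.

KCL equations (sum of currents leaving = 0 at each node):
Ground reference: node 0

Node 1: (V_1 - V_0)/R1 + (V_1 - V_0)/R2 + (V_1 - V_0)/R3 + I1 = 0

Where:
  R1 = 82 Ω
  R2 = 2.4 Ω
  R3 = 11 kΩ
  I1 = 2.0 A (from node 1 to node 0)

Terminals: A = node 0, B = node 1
All resistors sit directly between nodes 0 and 1, so they are in parallel and share one voltage V; the full source current 2 A splits among them.
1/R_par = 1/82 + 1/2.4 + 1/11000 = 0.429 S  =>  R_par = 2.331 Ω
V = I × R_par = 2 × 2.331 = 4.663 V
I_R3 = V/R3 = 4.663/11000 = 0.0004239 A

Final answer: 0.0004239 A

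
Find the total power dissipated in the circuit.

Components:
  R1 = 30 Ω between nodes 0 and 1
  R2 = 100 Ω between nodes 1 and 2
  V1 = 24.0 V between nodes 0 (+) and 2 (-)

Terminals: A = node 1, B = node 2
Nodal analysis, taking node 2 as the 0 V reference.
Source V1 fixes V_0 = 24 V.
KCL at each unknown node (sum of currents leaving = 0; resistances in Ω):
  Node 1: (V_1 - 24)/30 + (V_1 - 0)/100 = 0
Collecting terms: 0.04333 × V_1 = 0.8  =>  V_1 = 18.46 V
Power in each resistor, P = (ΔV)²/R:
  P_R1 = (24 - 18.46)²/30 = 1.022 W
  P_R2 = (18.46 - 0)²/100 = 3.408 W
P_total = P_R1 + P_R2 = 4.431 W

Final answer: 4.431 W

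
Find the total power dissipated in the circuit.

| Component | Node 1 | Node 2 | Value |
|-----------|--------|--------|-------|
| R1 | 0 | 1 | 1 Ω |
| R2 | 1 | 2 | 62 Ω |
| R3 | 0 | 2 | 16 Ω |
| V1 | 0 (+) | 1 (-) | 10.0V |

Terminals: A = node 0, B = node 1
Nodal analysis, taking node 1 as the 0 V reference.
Source V1 fixes V_0 = 10 V.
KCL at each unknown node (sum of currents leaving = 0; resistances in Ω):
  Node 2: (V_2 - 0)/62 + (V_2 - 10)/16 = 0
Collecting terms: 0.07863 × V_2 = 0.625  =>  V_2 = 7.949 V
Power in each resistor, P = (ΔV)²/R:
  P_R1 = (10 - 0)²/1 = 100 W
  P_R2 = (0 - 7.949)²/62 = 1.019 W
  P_R3 = (10 - 7.949)²/16 = 0.263 W
P_total = P_R1 + P_R2 + P_R3 = 101.3 W

Final answer: 101.3 W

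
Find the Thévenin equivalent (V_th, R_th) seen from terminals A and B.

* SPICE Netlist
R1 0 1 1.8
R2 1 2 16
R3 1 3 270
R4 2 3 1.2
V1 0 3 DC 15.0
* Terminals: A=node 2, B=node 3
Step 1 — V_th is the open-circuit voltage V_A - V_B (nothing connected across the terminals).
Nodal analysis, taking node 3 as the 0 V reference.
Source V1 fixes V_0 = 15 V.
KCL at each unknown node (sum of currents leaving = 0; resistances in Ω):
  Node 1: (V_1 - 15)/1.8 + (V_1 - V_2)/16 + (V_1 - 0)/270 = 0
  Node 2: (V_2 - V_1)/16 + (V_2 - 0)/1.2 = 0
Collecting terms (coefficients in siemens):
  0.6218·V_1 - 0.0625·V_2 = 8.333
  0.8958·V_2 - 0.0625·V_1 = 0
Determinant D = (0.6218)(0.8958) - (-0.0625)(-0.0625) = 0.5531
V_1 = [(8.333)(0.8958) - (-0.0625)(0)]/D = 13.5 V
V_2 = [(0.6218)(0) - (8.333)(-0.0625)]/D = 0.9417 V
V_th = V_2 - V_3 = 0.9417 - 0 = 0.9417 V
Step 2 — R_th: zero the source — replace V1 by a short circuit (node 3 merges into node 0) — and find the resistance seen between A (node 2) and B (node 0).
Reduce the network between node 2 (A) and node 0 (B) by series/parallel combination:
  Rp1 = R1 ‖ R3 (parallel, both between nodes 0 and 1) = 1/(1/1.8 + 1/270) = 1.788 Ω
  Rs1 = R2 + Rp1 (series, joined only at node 1) = 16 + 1.788 = 17.79 Ω
  Rp2 = R4 ‖ Rs1 (parallel, both between nodes 0 and 2) = 1/(1/1.2 + 1/17.79) = 1.124 Ω
R_th = 1.124 Ω

Final answer: V_th = 0.9417 V, R_th = 1.124 Ω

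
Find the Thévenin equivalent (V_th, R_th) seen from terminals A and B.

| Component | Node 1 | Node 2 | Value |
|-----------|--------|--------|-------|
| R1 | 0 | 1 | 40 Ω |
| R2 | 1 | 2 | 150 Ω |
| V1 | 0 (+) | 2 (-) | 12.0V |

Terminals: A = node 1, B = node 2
Step 1 — V_th is the open-circuit voltage V_A - V_B (nothing connected across the terminals).
Nodal analysis, taking node 2 as the 0 V reference.
Source V1 fixes V_0 = 12 V.
KCL at each unknown node (sum of currents leaving = 0; resistances in Ω):
  Node 1: (V_1 - 12)/40 + (V_1 - 0)/150 = 0
Collecting terms: 0.03167 × V_1 = 0.3  =>  V_1 = 9.474 V
V_th = V_1 - V_2 = 9.474 - 0 = 9.474 V
Step 2 — R_th: zero the source — replace V1 by a short circuit (node 2 merges into node 0) — and find the resistance seen between A (node 1) and B (node 0).
Reduce the network between node 1 (A) and node 0 (B) by series/parallel combination:
  Rp1 = R1 ‖ R2 (parallel, both between nodes 0 and 1) = 1/(1/40 + 1/150) = 31.58 Ω
R_th = 31.58 Ω

Final answer: V_th = 9.474 V, R_th = 31.58 Ω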